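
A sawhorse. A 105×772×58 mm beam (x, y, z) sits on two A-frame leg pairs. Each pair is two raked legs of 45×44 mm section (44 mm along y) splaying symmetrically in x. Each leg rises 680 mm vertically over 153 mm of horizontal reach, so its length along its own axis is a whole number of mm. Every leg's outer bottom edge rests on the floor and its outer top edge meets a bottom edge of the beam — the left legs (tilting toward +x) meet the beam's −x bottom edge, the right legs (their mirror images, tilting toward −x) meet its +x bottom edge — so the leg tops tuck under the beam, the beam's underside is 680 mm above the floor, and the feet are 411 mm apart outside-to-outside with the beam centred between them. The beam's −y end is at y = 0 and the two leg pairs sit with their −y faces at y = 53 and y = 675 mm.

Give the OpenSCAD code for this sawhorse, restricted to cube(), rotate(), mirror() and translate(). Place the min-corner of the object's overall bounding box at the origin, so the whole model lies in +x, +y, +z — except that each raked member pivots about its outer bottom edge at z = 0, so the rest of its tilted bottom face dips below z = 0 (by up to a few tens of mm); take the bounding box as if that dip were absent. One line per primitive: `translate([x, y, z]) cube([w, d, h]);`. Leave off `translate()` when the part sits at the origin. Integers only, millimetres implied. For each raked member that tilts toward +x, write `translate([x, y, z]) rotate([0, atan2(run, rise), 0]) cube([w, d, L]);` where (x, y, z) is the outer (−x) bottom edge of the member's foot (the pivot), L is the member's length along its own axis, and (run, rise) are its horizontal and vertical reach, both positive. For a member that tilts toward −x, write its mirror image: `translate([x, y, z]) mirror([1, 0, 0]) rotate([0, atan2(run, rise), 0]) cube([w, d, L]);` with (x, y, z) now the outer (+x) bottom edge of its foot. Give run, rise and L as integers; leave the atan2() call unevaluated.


// leg length = √(153² + 680²) = 697
// right-leg outer foot x = 2·153 + 105 = 411
// beam min-corner = (153, 0, 680)
translate([153, 0, 680]) cube([105, 772, 58]);
translate([0, 53, 0]) rotate([0, atan2(153, 680), 0]) cube([45, 44, 697]);
translate([411, 53, 0]) mirror([1, 0, 0]) rotate([0, atan2(153, 680), 0]) cube([45, 44, 697]);
translate([0, 675, 0]) rotate([0, atan2(153, 680), 0]) cube([45, 44, 697]);
translate([411, 675, 0]) mirror([1, 0, 0]) rotate([0, atan2(153, 680), 0]) cube([45, 44, 697]);


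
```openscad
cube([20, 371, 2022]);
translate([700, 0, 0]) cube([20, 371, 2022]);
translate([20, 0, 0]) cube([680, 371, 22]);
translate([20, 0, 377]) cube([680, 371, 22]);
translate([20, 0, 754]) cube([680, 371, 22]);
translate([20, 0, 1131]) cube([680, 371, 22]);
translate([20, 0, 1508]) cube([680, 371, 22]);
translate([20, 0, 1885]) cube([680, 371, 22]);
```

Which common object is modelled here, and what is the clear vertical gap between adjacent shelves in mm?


A bookshelf. The clear shelf gap is 355 mm.

Two tall side panels with 6 horizontal boards between them — a bookshelf. The first two shelf undersides are at z = 0 and z = 377; with shelf thickness 22, the clear gap is 377 − 0 − 22 = 355 mm.


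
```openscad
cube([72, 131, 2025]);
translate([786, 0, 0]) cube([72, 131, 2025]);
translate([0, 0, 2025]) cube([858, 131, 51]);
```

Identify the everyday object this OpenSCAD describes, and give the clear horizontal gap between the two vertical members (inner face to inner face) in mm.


A door frame. The clear opening width is 714 mm.

Two 2025 mm tall posts with a header on top — a door frame. The left jamb is 72 mm wide at x = 0; the right jamb starts at x = 786. The clear opening is 786 − 72 = 714 mm.


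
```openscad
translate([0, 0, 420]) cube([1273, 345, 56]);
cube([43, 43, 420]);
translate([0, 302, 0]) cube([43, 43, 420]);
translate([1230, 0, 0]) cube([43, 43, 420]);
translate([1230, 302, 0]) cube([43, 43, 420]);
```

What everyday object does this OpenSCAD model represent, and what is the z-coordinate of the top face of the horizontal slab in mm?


A bench. The seat-top height is 476 mm.

A long slab on four corner posts — a bench. The slab sits at z = 420 with thickness 56, so the top is 420 + 56 = 476 mm.


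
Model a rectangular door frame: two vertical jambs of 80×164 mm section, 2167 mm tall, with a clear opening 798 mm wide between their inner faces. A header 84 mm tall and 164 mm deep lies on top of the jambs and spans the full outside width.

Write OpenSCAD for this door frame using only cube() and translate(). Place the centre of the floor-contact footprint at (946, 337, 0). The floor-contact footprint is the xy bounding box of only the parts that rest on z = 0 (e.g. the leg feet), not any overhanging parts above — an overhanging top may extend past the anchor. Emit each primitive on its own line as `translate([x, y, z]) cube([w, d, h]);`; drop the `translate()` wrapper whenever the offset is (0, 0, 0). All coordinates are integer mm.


translate([467, 255, 0]) cube([80, 164, 2167]);
translate([1345, 255, 0]) cube([80, 164, 2167]);
translate([467, 255, 2167]) cube([958, 164, 84]);


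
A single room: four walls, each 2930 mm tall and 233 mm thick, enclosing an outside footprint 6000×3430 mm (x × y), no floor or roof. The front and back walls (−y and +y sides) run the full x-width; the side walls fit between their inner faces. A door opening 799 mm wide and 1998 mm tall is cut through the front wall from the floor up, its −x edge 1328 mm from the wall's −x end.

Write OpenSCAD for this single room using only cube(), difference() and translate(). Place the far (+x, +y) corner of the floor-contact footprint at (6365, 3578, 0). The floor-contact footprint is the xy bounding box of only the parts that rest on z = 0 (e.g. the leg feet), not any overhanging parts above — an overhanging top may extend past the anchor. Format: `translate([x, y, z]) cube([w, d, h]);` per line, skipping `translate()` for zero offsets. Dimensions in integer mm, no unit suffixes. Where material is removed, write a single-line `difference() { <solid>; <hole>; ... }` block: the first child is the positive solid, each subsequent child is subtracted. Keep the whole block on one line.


difference() { translate([365, 148, 0]) cube([6000, 233, 2930]); translate([1693, 148, 0]) cube([799, 233, 1998]); }
translate([365, 3345, 0]) cube([6000, 233, 2930]);
translate([365, 381, 0]) cube([233, 2964, 2930]);
translate([6132, 381, 0]) cube([233, 2964, 2930]);


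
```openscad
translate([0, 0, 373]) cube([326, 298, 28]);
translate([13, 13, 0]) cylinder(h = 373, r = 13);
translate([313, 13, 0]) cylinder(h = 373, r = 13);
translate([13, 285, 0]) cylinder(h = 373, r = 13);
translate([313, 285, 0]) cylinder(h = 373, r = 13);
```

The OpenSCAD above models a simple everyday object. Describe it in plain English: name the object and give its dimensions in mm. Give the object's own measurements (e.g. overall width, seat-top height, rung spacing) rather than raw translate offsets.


A four-legged stool. The seat is a 326×298×28 mm slab whose top surface is at z = 401 mm; four round legs, each 26 mm in diameter, run from the floor (z = 0) to the underside of the seat, each leg's axis is inset half a diameter from the nearest pair of seat edges (so the leg's bounding box is flush with the corner).


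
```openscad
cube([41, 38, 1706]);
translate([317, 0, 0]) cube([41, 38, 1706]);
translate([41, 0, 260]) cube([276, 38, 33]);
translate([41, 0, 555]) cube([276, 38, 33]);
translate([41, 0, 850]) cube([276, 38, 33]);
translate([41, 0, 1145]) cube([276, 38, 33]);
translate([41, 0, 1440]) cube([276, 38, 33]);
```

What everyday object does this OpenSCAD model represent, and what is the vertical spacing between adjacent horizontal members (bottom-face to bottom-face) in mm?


A ladder. The rung spacing is 295 mm.

Two tall 41×38 posts with 5 short bars between them — a ladder. Adjacent rungs sit at z = 260 and z = 555, so the spacing is 555 − 260 = 295 mm.


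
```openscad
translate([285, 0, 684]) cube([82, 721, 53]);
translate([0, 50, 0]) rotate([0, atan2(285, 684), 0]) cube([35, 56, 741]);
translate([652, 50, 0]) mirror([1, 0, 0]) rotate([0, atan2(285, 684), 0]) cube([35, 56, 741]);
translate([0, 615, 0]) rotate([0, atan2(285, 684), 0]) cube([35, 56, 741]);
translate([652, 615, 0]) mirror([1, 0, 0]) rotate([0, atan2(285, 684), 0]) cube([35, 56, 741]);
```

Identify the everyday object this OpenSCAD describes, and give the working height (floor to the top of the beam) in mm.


A sawhorse. The overall height is 737 mm.

A beam across two mirrored pairs of raked legs — a sawhorse. The beam's underside is at z = 684 (matching the legs' vertical rise in atan2(285, 684)) and the beam is 53 mm tall, so its top is at 684 + 53 = 737 mm. The raked legs top out at the beam's underside, so that is the highest point.


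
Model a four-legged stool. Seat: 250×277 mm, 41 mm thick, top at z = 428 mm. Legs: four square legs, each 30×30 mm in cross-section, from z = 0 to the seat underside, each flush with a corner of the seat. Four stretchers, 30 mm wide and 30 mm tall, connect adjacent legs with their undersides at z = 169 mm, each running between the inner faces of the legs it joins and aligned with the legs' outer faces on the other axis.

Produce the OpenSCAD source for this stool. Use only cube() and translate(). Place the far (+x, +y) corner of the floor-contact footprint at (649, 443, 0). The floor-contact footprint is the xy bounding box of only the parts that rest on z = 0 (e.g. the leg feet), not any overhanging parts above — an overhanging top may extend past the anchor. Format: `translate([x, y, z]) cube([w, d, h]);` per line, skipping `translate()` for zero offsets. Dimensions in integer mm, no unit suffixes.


translate([399, 166, 387]) cube([250, 277, 41]);
translate([399, 166, 0]) cube([30, 30, 387]);
translate([619, 166, 0]) cube([30, 30, 387]);
translate([399, 413, 0]) cube([30, 30, 387]);
translate([619, 413, 0]) cube([30, 30, 387]);
translate([429, 166, 169]) cube([190, 30, 30]);
translate([429, 413, 169]) cube([190, 30, 30]);
translate([399, 196, 169]) cube([30, 217, 30]);
translate([619, 196, 169]) cube([30, 217, 30]);


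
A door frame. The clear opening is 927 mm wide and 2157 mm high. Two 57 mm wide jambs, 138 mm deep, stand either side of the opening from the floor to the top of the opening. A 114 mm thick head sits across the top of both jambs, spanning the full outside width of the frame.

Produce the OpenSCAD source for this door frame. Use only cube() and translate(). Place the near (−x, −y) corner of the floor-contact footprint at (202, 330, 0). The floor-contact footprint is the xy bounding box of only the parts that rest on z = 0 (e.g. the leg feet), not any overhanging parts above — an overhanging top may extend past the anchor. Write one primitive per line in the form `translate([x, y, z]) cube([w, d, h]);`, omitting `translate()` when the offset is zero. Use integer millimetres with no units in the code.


translate([202, 330, 0]) cube([57, 138, 2157]);
translate([1186, 330, 0]) cube([57, 138, 2157]);
translate([202, 330, 2157]) cube([1041, 138, 114]);


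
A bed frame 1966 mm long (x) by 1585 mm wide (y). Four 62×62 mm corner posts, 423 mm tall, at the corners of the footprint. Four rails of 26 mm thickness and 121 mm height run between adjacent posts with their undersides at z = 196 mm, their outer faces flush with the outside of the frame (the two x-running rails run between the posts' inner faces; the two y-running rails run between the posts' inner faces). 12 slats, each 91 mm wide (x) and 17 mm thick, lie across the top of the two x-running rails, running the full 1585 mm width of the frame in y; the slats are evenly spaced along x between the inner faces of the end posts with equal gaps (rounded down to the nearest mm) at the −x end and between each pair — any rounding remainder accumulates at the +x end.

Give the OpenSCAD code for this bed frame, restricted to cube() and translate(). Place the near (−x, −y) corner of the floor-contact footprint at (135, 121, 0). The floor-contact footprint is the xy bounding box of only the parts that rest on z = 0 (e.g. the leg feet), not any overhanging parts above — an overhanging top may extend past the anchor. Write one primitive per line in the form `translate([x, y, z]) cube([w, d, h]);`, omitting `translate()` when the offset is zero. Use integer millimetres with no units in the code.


translate([135, 121, 0]) cube([62, 62, 423]);
translate([135, 1644, 0]) cube([62, 62, 423]);
translate([2039, 121, 0]) cube([62, 62, 423]);
translate([2039, 1644, 0]) cube([62, 62, 423]);
translate([197, 121, 196]) cube([1842, 26, 121]);
translate([197, 1680, 196]) cube([1842, 26, 121]);
translate([135, 183, 196]) cube([26, 1461, 121]);
translate([2075, 183, 196]) cube([26, 1461, 121]);
translate([254, 121, 317]) cube([91, 1585, 17]);
translate([402, 121, 317]) cube([91, 1585, 17]);
translate([550, 121, 317]) cube([91, 1585, 17]);
translate([698, 121, 317]) cube([91, 1585, 17]);
translate([846, 121, 317]) cube([91, 1585, 17]);
translate([994, 121, 317]) cube([91, 1585, 17]);
translate([1142, 121, 317]) cube([91, 1585, 17]);
translate([1290, 121, 317]) cube([91, 1585, 17]);
translate([1438, 121, 317]) cube([91, 1585, 17]);
translate([1586, 121, 317]) cube([91, 1585, 17]);
translate([1734, 121, 317]) cube([91, 1585, 17]);
translate([1882, 121, 317]) cube([91, 1585, 17]);


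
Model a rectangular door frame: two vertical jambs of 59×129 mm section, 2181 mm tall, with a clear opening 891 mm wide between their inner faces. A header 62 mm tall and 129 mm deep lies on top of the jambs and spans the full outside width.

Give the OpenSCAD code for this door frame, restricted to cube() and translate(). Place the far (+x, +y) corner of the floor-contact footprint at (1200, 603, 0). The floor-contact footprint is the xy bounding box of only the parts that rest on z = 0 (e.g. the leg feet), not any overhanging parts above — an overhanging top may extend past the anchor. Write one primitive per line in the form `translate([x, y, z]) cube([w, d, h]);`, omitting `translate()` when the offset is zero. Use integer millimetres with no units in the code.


translate([191, 474, 0]) cube([59, 129, 2181]);
translate([1141, 474, 0]) cube([59, 129, 2181]);
translate([191, 474, 2181]) cube([1009, 129, 62]);


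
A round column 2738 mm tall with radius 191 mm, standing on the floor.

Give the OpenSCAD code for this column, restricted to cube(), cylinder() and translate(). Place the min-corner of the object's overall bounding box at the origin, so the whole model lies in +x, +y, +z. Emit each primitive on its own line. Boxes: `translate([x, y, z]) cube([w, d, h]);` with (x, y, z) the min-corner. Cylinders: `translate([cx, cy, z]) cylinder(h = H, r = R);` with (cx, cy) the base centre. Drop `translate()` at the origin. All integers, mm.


translate([191, 191, 0]) cylinder(h = 2738, r = 191);


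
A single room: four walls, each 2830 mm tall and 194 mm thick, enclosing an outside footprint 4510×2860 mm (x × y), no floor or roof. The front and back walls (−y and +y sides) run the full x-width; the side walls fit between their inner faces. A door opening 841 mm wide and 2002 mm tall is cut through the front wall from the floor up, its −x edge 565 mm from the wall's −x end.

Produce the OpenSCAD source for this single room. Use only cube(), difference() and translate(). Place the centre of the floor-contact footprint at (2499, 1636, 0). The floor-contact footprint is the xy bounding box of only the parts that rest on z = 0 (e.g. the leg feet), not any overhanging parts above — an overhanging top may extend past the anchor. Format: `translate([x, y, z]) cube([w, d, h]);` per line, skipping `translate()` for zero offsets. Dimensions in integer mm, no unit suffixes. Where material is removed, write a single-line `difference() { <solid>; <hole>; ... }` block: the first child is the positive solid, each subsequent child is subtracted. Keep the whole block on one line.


difference() { translate([244, 206, 0]) cube([4510, 194, 2830]); translate([809, 206, 0]) cube([841, 194, 2002]); }
translate([244, 2872, 0]) cube([4510, 194, 2830]);
translate([244, 400, 0]) cube([194, 2472, 2830]);
translate([4560, 400, 0]) cube([194, 2472, 2830]);


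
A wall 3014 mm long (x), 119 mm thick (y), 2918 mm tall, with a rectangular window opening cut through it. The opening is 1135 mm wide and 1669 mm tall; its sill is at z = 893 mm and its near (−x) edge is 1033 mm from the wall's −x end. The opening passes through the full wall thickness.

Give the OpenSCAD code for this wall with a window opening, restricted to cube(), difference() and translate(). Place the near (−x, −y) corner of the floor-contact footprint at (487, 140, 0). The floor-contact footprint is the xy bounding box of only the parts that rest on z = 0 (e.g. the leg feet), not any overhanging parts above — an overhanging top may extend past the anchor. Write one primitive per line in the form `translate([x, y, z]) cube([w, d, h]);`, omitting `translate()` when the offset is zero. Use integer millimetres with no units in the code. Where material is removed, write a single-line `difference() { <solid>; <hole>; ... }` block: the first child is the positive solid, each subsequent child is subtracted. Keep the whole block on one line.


difference() { translate([487, 140, 0]) cube([3014, 119, 2918]); translate([1520, 140, 893]) cube([1135, 119, 1669]); }


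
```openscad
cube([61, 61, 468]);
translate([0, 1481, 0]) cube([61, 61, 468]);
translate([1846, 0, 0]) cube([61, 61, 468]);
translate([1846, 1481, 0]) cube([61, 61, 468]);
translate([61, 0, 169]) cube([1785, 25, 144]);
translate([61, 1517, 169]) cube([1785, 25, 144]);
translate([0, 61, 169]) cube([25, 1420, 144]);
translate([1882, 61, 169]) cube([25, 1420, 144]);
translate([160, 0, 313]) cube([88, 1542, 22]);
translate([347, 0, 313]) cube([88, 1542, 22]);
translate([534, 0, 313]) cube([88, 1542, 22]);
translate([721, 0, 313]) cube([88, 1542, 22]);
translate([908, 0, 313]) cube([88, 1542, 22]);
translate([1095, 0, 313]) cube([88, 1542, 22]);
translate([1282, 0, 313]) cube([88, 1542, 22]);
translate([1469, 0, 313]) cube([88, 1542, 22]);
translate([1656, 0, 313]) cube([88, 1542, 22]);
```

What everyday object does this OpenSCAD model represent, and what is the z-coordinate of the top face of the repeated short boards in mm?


A bed frame. The slat-top height is 335 mm.

Four posts, four rails, and a row of slats — a bed frame. Slats sit on the rails at z = 169 + 144 = 313; with slat thickness 22, the top is 335 mm.


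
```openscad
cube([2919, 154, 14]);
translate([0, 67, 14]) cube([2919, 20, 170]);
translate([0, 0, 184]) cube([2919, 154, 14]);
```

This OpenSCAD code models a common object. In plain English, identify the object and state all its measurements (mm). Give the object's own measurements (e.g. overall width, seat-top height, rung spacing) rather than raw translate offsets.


An I-beam lying along x, 2919 mm long. Overall section height 198 mm. Two flanges 154 mm wide (y) and 14 mm thick, one on the floor and one at the top; a web 20 mm thick runs between them, centred on the flange width.


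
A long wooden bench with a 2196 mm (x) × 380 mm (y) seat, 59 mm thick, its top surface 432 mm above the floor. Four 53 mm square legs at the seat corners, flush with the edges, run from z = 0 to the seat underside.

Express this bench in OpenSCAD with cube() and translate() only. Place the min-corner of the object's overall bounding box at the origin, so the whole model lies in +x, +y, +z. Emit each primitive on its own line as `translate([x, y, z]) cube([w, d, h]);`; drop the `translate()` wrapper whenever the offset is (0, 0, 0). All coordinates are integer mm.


translate([0, 0, 373]) cube([2196, 380, 59]);
cube([53, 53, 373]);
translate([0, 327, 0]) cube([53, 53, 373]);
translate([2143, 0, 0]) cube([53, 53, 373]);
translate([2143, 327, 0]) cube([53, 53, 373]);


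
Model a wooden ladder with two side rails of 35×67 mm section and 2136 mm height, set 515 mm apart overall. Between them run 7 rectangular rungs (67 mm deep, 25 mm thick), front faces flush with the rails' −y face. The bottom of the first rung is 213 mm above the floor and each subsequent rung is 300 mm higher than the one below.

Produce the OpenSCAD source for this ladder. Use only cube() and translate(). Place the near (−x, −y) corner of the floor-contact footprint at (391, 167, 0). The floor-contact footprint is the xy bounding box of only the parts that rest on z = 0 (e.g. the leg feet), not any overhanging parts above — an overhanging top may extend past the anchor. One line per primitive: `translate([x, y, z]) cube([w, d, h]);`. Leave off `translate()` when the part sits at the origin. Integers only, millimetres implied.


// rung span = 515 - 2*35 = 445
// rung[k] z = 213 + k*300
translate([391, 167, 0]) cube([35, 67, 2136]);
translate([871, 167, 0]) cube([35, 67, 2136]);
translate([426, 167, 213]) cube([445, 67, 25]);
translate([426, 167, 513]) cube([445, 67, 25]);
translate([426, 167, 813]) cube([445, 67, 25]);
translate([426, 167, 1113]) cube([445, 67, 25]);
translate([426, 167, 1413]) cube([445, 67, 25]);
translate([426, 167, 1713]) cube([445, 67, 25]);
translate([426, 167, 2013]) cube([445, 67, 25]);


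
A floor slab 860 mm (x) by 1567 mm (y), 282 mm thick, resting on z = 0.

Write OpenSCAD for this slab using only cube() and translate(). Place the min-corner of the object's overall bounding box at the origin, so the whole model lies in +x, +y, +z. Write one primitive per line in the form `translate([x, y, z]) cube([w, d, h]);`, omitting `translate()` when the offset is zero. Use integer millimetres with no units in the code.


cube([860, 1567, 282]);


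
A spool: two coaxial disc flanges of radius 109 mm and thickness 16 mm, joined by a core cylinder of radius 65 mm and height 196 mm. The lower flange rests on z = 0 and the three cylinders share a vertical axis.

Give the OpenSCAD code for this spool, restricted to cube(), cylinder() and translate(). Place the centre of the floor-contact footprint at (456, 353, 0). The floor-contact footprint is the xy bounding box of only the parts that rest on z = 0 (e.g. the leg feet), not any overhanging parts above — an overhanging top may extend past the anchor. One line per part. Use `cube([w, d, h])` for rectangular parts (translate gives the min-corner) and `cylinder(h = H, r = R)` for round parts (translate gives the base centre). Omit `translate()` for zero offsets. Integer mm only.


translate([456, 353, 0]) cylinder(h = 16, r = 109);
translate([456, 353, 16]) cylinder(h = 196, r = 65);
translate([456, 353, 212]) cylinder(h = 16, r = 109);


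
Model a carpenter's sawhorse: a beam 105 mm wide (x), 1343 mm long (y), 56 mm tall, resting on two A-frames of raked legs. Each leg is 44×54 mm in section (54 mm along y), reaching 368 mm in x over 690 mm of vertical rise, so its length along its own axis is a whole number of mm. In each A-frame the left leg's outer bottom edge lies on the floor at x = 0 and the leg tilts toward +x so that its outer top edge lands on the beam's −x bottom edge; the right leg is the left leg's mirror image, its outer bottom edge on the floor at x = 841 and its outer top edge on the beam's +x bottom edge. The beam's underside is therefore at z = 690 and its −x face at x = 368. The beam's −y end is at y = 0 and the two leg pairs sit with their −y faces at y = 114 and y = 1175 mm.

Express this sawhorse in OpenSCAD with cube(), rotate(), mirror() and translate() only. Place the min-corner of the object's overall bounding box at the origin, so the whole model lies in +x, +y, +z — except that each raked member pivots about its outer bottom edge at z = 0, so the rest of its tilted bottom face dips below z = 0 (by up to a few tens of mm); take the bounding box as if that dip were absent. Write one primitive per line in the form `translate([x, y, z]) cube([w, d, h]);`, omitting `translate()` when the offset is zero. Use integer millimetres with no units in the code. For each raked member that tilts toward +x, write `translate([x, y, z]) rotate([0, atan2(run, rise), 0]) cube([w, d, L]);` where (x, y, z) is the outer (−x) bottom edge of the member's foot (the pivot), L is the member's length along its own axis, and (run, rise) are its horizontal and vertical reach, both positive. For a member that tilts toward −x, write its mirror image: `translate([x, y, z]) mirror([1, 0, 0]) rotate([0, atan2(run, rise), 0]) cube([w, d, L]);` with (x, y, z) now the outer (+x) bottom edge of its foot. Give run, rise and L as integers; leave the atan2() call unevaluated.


translate([368, 0, 690]) cube([105, 1343, 56]);
translate([0, 114, 0]) rotate([0, atan2(368, 690), 0]) cube([44, 54, 782]);
translate([841, 114, 0]) mirror([1, 0, 0]) rotate([0, atan2(368, 690), 0]) cube([44, 54, 782]);
translate([0, 1175, 0]) rotate([0, atan2(368, 690), 0]) cube([44, 54, 782]);
translate([841, 1175, 0]) mirror([1, 0, 0]) rotate([0, atan2(368, 690), 0]) cube([44, 54, 782]);


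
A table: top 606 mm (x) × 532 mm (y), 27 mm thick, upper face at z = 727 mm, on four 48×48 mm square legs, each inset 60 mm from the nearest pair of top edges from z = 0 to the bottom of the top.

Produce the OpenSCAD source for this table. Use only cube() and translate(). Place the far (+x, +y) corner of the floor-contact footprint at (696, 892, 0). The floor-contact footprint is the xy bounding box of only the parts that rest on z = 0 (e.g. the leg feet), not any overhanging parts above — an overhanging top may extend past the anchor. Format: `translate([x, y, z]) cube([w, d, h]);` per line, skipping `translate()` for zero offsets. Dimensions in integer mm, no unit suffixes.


translate([150, 420, 700]) cube([606, 532, 27]);
translate([210, 480, 0]) cube([48, 48, 700]);
translate([648, 480, 0]) cube([48, 48, 700]);
translate([210, 844, 0]) cube([48, 48, 700]);
translate([648, 844, 0]) cube([48, 48, 700]);


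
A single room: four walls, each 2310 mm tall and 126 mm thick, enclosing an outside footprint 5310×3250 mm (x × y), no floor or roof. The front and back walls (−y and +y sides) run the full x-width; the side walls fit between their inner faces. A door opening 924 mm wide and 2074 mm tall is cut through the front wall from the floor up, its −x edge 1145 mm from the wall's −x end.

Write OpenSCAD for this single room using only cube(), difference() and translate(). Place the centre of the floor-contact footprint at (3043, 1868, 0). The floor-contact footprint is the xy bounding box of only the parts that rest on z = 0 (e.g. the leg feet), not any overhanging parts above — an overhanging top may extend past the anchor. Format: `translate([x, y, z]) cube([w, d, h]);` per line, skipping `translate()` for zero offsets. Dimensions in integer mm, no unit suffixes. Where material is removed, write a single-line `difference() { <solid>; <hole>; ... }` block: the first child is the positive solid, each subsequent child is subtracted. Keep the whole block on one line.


difference() { translate([388, 243, 0]) cube([5310, 126, 2310]); translate([1533, 243, 0]) cube([924, 126, 2074]); }
translate([388, 3367, 0]) cube([5310, 126, 2310]);
translate([388, 369, 0]) cube([126, 2998, 2310]);
translate([5572, 369, 0]) cube([126, 2998, 2310]);


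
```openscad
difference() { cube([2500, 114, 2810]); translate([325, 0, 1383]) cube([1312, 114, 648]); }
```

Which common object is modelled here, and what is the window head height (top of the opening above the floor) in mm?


A wall with a window opening. The window head height is 2031 mm.

A wall with a rectangular opening subtracted — a window. Sill at z = 1383, opening 648 mm tall, so the head is at 1383 + 648 = 2031 mm.


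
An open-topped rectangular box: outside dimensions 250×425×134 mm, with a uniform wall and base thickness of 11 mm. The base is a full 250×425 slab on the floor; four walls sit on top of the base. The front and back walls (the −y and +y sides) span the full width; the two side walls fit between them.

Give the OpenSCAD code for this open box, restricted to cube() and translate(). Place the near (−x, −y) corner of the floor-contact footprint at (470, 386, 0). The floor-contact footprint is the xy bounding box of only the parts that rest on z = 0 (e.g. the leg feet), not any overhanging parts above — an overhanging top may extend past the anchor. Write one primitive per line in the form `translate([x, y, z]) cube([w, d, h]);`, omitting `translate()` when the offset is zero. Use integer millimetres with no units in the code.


translate([470, 386, 0]) cube([250, 425, 11]);
translate([470, 386, 11]) cube([250, 11, 123]);
translate([470, 800, 11]) cube([250, 11, 123]);
translate([470, 397, 11]) cube([11, 403, 123]);
translate([709, 397, 11]) cube([11, 403, 123]);


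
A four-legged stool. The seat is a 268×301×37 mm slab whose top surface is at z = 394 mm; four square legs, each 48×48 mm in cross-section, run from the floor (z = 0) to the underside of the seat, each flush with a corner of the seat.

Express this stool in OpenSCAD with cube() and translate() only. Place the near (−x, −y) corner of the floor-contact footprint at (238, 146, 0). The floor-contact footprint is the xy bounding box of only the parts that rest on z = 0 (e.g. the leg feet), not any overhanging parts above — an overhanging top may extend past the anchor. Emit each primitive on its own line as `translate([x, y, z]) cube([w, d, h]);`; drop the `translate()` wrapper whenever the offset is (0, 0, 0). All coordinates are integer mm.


translate([238, 146, 357]) cube([268, 301, 37]);
translate([238, 146, 0]) cube([48, 48, 357]);
translate([458, 146, 0]) cube([48, 48, 357]);
translate([238, 399, 0]) cube([48, 48, 357]);
translate([458, 399, 0]) cube([48, 48, 357]);


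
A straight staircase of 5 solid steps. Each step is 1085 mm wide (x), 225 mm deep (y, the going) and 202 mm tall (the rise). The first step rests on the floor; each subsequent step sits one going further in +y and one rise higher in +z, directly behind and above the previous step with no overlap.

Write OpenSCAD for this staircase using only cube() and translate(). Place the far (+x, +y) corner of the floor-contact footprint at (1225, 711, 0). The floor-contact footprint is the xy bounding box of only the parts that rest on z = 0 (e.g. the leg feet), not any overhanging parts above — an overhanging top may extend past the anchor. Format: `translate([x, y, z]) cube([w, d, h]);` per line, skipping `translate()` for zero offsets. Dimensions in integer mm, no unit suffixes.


translate([140, 486, 0]) cube([1085, 225, 202]);
translate([140, 711, 202]) cube([1085, 225, 202]);
translate([140, 936, 404]) cube([1085, 225, 202]);
translate([140, 1161, 606]) cube([1085, 225, 202]);
translate([140, 1386, 808]) cube([1085, 225, 202]);


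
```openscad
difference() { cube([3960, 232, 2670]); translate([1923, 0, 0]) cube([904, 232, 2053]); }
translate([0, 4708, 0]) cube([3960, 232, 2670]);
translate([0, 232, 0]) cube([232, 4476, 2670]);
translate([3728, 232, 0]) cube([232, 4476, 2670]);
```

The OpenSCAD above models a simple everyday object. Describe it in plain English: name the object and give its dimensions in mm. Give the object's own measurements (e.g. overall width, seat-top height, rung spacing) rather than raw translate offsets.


A single room: four walls, each 2670 mm tall and 232 mm thick, enclosing an outside footprint 3960×4940 mm (x × y), no floor or roof. The front and back walls (−y and +y sides) run the full x-width; the side walls fit between their inner faces. A door opening 904 mm wide and 2053 mm tall is cut through the front wall from the floor up, its −x edge 1923 mm from the wall's −x end.


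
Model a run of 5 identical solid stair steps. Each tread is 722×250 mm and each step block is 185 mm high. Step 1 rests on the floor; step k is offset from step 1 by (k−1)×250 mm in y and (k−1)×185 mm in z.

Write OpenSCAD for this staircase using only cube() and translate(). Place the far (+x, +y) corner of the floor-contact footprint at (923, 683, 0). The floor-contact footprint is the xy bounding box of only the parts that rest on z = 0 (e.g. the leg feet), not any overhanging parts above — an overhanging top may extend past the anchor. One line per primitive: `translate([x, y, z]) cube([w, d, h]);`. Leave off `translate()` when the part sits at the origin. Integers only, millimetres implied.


translate([201, 433, 0]) cube([722, 250, 185]);
translate([201, 683, 185]) cube([722, 250, 185]);
translate([201, 933, 370]) cube([722, 250, 185]);
translate([201, 1183, 555]) cube([722, 250, 185]);
translate([201, 1433, 740]) cube([722, 250, 185]);


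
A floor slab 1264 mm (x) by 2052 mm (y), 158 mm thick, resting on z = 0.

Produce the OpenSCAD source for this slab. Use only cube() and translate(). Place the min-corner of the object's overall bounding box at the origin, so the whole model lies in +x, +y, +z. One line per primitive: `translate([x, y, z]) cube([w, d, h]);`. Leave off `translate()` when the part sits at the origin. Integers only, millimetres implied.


cube([1264, 2052, 158]);


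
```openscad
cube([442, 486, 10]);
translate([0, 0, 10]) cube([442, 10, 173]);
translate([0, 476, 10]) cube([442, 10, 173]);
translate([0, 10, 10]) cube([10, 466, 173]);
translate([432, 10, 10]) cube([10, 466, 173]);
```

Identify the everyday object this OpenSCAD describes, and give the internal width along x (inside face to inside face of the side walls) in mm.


An open box. The internal width is 422 mm.

A 442×486 base slab with four walls standing on it — an open box. The base is 442 mm wide and the walls are 10 mm thick, so the internal width is 442 − 2 × 10 = 422 mm.


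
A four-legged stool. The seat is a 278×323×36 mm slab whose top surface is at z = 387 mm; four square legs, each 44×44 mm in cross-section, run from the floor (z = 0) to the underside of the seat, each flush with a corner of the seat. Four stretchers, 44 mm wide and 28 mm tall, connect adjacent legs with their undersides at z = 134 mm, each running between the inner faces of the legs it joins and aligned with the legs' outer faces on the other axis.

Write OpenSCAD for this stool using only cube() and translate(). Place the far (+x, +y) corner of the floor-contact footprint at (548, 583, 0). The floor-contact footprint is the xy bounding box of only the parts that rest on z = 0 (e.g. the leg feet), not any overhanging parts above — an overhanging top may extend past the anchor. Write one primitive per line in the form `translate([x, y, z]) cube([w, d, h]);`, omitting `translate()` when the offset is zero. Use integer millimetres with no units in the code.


translate([270, 260, 351]) cube([278, 323, 36]);
translate([270, 260, 0]) cube([44, 44, 351]);
translate([504, 260, 0]) cube([44, 44, 351]);
translate([270, 539, 0]) cube([44, 44, 351]);
translate([504, 539, 0]) cube([44, 44, 351]);
translate([314, 260, 134]) cube([190, 44, 28]);
translate([314, 539, 134]) cube([190, 44, 28]);
translate([270, 304, 134]) cube([44, 235, 28]);
translate([504, 304, 134]) cube([44, 235, 28]);


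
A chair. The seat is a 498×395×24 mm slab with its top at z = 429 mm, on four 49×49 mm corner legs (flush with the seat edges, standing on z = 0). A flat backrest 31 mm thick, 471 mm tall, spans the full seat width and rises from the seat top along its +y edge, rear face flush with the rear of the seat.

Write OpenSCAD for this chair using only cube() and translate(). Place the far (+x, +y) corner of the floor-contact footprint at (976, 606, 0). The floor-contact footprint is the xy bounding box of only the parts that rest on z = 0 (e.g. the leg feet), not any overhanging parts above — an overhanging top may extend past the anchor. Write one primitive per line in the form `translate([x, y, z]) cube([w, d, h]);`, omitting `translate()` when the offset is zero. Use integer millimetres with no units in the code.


translate([478, 211, 405]) cube([498, 395, 24]);
translate([478, 211, 0]) cube([49, 49, 405]);
translate([927, 211, 0]) cube([49, 49, 405]);
translate([478, 557, 0]) cube([49, 49, 405]);
translate([927, 557, 0]) cube([49, 49, 405]);
translate([478, 575, 429]) cube([498, 31, 471]);


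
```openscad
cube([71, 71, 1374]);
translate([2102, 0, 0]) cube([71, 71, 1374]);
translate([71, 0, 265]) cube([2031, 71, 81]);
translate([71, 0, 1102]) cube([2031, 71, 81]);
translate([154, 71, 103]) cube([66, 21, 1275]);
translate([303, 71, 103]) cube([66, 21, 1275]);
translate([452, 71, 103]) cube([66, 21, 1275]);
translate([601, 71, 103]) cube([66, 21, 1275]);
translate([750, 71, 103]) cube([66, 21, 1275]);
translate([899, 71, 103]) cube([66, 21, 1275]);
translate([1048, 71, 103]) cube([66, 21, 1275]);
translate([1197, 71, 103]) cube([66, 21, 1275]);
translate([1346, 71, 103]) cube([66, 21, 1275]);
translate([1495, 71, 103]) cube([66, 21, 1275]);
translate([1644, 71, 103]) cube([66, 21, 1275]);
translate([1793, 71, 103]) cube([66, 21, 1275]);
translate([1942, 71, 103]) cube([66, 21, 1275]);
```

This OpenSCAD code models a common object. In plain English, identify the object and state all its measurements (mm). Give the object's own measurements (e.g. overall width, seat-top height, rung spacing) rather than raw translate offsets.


A fence section. Two 71×71 mm posts, 1374 mm tall, stand on the floor with a clear span of 2031 mm between their inner faces. Two horizontal rails of 71×81 mm section span the gap between the posts with their undersides at z = 265 mm and z = 1102 mm, flush with the posts' −y face. 13 pickets, each 66 mm wide, 21 mm thick and 1275 mm tall, are fixed to the +y face of the rails with their bottoms at z = 103 mm, spaced across the span with a 83 mm gap after the −x post and between neighbouring pickets, with 94 mm left before the +x post.


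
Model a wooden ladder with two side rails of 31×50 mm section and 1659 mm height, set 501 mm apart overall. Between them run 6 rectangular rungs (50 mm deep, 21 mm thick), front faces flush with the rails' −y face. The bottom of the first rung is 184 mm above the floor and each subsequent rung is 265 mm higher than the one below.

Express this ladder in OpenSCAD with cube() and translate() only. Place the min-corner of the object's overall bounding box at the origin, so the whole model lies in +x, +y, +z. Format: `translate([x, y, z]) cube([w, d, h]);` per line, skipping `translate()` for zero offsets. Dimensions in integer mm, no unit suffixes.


// rung span = 501 - 2*31 = 439
// rung[k] z = 184 + k*265
cube([31, 50, 1659]);
translate([470, 0, 0]) cube([31, 50, 1659]);
translate([31, 0, 184]) cube([439, 50, 21]);
translate([31, 0, 449]) cube([439, 50, 21]);
translate([31, 0, 714]) cube([439, 50, 21]);
translate([31, 0, 979]) cube([439, 50, 21]);
translate([31, 0, 1244]) cube([439, 50, 21]);
translate([31, 0, 1509]) cube([439, 50, 21]);


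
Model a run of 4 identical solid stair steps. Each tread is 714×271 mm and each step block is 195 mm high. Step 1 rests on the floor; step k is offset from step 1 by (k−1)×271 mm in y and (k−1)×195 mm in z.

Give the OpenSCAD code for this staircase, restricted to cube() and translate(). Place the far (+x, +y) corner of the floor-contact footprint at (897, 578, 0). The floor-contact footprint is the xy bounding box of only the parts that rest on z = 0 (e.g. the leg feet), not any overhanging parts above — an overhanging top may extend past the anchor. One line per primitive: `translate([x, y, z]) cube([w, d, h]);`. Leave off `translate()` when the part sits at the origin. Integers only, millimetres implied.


translate([183, 307, 0]) cube([714, 271, 195]);
translate([183, 578, 195]) cube([714, 271, 195]);
translate([183, 849, 390]) cube([714, 271, 195]);
translate([183, 1120, 585]) cube([714, 271, 195]);


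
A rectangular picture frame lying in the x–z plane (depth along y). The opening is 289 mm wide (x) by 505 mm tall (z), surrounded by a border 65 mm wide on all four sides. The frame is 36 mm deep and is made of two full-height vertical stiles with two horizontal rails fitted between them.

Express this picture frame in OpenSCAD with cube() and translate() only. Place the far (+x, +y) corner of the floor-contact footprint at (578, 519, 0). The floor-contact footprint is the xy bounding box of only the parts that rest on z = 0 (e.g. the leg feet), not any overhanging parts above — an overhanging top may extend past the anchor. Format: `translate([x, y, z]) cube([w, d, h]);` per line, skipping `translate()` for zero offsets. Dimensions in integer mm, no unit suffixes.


translate([159, 483, 0]) cube([65, 36, 635]);
translate([513, 483, 0]) cube([65, 36, 635]);
translate([224, 483, 0]) cube([289, 36, 65]);
translate([224, 483, 570]) cube([289, 36, 65]);
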